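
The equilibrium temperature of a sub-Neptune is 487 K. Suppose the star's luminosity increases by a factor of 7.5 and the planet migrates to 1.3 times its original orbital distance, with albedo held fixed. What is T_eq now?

T_eq ∝ L^(1/4) · d^(−1/2).
T′ = 487 × 7.5^(1/4) / 1.3^(1/2) = 707 K.

T_eq ≈ 707 K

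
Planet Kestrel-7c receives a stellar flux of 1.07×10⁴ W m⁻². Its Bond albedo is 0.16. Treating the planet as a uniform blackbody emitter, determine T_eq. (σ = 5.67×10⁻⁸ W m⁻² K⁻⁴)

T_eq ≈ 446 K

Energy balance: absorbed = emitted ⇒ πR²·S(1−A) = 4πR²·σT_eq⁴, so T_eq⁴ = S(1−A)/(4σ).
T_eq = [1.07×10⁴ × 0.84 / (4 × 5.67×10⁻⁸)]^(1/4) = (3.96×10¹⁰)^(1/4) = 446 K.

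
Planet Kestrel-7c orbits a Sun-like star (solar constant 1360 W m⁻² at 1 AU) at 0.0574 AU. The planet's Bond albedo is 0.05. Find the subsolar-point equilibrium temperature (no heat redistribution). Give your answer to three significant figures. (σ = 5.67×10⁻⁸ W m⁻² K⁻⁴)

T_ss ≈ 1620 K

Flux at 0.0574 AU: S = 1360/0.0574² = 4.13×10⁵ W m⁻².
At the subsolar point the surface absorbs S(1−A) and emits σT⁴ per unit area — no factor of 4, since only the local patch is in balance.
T = [4.13×10⁵ × 0.95 / 5.67×10⁻⁸]^(1/4) = (6.92×10¹²)^(1/4) = 1620 K.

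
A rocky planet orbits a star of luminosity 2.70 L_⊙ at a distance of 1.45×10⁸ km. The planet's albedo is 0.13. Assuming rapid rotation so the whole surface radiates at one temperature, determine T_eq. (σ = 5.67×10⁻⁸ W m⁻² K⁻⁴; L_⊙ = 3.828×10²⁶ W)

d = 1.45×10⁸ km = 1.45×10¹¹ m.
L = 2.70 × 3.828×10²⁶ = 1.03×10²⁷ W.
Flux: S = L/(4πd²) = 1.03×10²⁷/(4π×(1.45×10¹¹)²) = 3910 W m⁻².
Energy balance: absorbed = emitted ⇒ πR²·S(1−A) = 4πR²·σT_eq⁴, so T_eq⁴ = S(1−A)/(4σ).
T_eq = [3910 × 0.87 / (4 × 5.67×10⁻⁸)]^(1/4) = (1.50×10¹⁰)^(1/4) = 350 K.

T_eq ≈ 350 K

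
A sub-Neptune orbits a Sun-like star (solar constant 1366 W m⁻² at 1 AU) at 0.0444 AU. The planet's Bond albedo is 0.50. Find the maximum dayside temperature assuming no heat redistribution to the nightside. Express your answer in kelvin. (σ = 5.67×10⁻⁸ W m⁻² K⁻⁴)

Flux at 0.0444 AU: S = 1366/0.0444² = 6.93×10⁵ W m⁻².
With no redistribution each surface element balances locally: S(1−A) = σT⁴.
T = [6.93×10⁵ × 0.50 / 5.67×10⁻⁸]^(1/4) = (6.11×10¹²)^(1/4) = 1570 K.

T_ss ≈ 1570 K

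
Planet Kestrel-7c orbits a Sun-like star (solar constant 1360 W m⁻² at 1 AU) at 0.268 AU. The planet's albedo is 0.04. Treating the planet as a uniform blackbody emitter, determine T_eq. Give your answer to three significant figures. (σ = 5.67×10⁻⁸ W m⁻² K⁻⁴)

Flux at 0.268 AU: S = 1360/0.268² = 1.89×10⁴ W m⁻².
Energy balance: absorbed = emitted ⇒ πR²·S(1−A) = 4πR²·σT_eq⁴, so T_eq⁴ = S(1−A)/(4σ).
T_eq = [1.89×10⁴ × 0.96 / (4 × 5.67×10⁻⁸)]^(1/4) = (8.01×10¹⁰)^(1/4) = 532 K.

T_eq ≈ 532 K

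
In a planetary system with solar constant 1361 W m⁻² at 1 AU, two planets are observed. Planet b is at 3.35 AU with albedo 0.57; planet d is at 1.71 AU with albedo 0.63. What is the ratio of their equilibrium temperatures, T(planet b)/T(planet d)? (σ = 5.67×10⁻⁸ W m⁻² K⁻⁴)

T₁/T₂ ≈ 0.742

T_eq = [S₀(1−A)/(4σd²)]^(1/4), so T ∝ (1−A)^(1/4) / √d.
T₁ = [1361×0.43/(4×5.67×10⁻⁸×3.35²)]^(1/4) = 123.14 K.
T₂ = [1361×0.37/(4×5.67×10⁻⁸×1.71²)]^(1/4) = 166.00 K.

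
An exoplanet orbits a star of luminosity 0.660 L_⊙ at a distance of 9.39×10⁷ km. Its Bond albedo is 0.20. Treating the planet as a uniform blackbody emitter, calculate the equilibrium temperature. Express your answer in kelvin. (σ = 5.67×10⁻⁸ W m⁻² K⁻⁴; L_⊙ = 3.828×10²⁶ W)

T_eq ≈ 299 K

d = 9.39×10⁷ km = 9.39×10¹⁰ m.
L = 0.660 × 3.828×10²⁶ = 2.53×10²⁶ W.
Flux: S = L/(4πd²) = 2.53×10²⁶/(4π×(9.39×10¹⁰)²) = 2280 W m⁻².
Energy balance: absorbed = emitted ⇒ πR²·S(1−A) = 4πR²·σT_eq⁴, so T_eq⁴ = S(1−A)/(4σ).
T_eq = [2280 × 0.80 / (4 × 5.67×10⁻⁸)]^(1/4) = (8.04×10⁹)^(1/4) = 299 K.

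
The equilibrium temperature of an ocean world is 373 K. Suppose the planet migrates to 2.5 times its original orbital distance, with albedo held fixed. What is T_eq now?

T_eq ≈ 236 K

T_eq ∝ L^(1/4) · d^(−1/2).
T′ = 373 / 2.5^(1/2) = 236 K.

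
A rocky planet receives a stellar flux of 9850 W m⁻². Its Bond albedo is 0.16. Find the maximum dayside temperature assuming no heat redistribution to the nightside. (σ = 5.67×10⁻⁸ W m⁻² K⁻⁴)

With no redistribution each surface element balances locally: S(1−A) = σT⁴.
T = [9850 × 0.84 / 5.67×10⁻⁸]^(1/4) = (1.46×10¹¹)^(1/4) = 618 K.

T_ss ≈ 618 K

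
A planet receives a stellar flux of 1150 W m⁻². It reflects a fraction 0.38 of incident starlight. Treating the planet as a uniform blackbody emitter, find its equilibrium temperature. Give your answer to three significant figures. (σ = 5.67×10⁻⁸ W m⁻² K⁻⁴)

T_eq ≈ 237 K

Energy balance: absorbed = emitted ⇒ πR²·S(1−A) = 4πR²·σT_eq⁴, so T_eq⁴ = S(1−A)/(4σ).
T_eq = [1150 × 0.62 / (4 × 5.67×10⁻⁸)]^(1/4) = (3.14×10⁹)^(1/4) = 237 K.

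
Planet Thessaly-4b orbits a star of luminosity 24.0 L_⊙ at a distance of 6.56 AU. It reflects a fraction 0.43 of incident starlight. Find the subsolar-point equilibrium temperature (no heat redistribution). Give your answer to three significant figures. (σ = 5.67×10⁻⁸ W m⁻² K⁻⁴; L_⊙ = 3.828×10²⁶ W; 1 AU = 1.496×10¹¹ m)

T_ss ≈ 296 K

d = 6.56 AU = 9.81×10¹¹ m.
L = 24.0 × 3.828×10²⁶ = 9.19×10²⁷ W.
Flux: S = L/(4πd²) = 9.19×10²⁷/(4π×(9.81×10¹¹)²) = 759 W m⁻².
At the subsolar point the surface absorbs S(1−A) and emits σT⁴ per unit area — no factor of 4, since only the local patch is in balance.
T = [759 × 0.57 / 5.67×10⁻⁸]^(1/4) = (7.63×10⁹)^(1/4) = 296 K.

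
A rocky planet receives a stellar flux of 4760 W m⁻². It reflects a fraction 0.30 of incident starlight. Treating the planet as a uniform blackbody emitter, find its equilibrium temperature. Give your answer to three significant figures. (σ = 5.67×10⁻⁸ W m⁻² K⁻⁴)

T_eq ≈ 348 K

Energy balance: absorbed = emitted ⇒ πR²·S(1−A) = 4πR²·σT_eq⁴, so T_eq⁴ = S(1−A)/(4σ).
T_eq = [4760 × 0.70 / (4 × 5.67×10⁻⁸)]^(1/4) = (1.47×10¹⁰)^(1/4) = 348 K.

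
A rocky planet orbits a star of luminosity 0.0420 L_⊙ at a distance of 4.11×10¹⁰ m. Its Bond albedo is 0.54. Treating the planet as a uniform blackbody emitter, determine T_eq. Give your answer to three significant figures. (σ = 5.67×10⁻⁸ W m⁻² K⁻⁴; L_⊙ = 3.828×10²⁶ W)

T_eq ≈ 198 K

L = 0.0420 × 3.828×10²⁶ = 1.61×10²⁵ W.
Flux: S = L/(4πd²) = 1.61×10²⁵/(4π×(4.11×10¹⁰)²) = 757 W m⁻².
Energy balance: absorbed = emitted ⇒ πR²·S(1−A) = 4πR²·σT_eq⁴, so T_eq⁴ = S(1−A)/(4σ).
T_eq = [757 × 0.46 / (4 × 5.67×10⁻⁸)]^(1/4) = (1.54×10⁹)^(1/4) = 198 K.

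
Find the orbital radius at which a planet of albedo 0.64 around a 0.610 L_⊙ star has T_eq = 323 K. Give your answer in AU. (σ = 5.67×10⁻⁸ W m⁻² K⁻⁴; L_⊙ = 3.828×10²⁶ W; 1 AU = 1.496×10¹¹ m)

d ≈ 0.348 AU

L = 0.610 × 3.828×10²⁶ = 2.34×10²⁶ W.
From T_eq⁴ = L(1−A)/(16πσd²): d = √[L(1−A)/(16πσT_eq⁴)].
d = √[2.34×10²⁶ × 0.36 / (16π × 5.67×10⁻⁸ × (323)⁴)] = 5.21×10¹⁰ m = 0.348 AU.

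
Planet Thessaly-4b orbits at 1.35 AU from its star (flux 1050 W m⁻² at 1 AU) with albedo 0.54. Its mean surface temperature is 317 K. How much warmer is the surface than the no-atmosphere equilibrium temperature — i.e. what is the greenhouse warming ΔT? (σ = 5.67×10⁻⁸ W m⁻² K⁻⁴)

S = 1050/1.35² = 576.1 W m⁻².
T_eq = [S(1−A)/(4σ)]^(1/4) = [576.1×0.46/(4×5.67×10⁻⁸)]^(1/4) = 184.9 K.
ΔT = T_surf − T_eq = 317 − 184.9.

ΔT ≈ 132.1 K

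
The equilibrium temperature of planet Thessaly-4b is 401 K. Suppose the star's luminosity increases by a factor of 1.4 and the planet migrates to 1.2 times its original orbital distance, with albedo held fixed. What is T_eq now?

T_eq ≈ 398 K

T_eq ∝ L^(1/4) · d^(−1/2).
T′ = 401 × 1.4^(1/4) / 1.2^(1/2) = 398 K.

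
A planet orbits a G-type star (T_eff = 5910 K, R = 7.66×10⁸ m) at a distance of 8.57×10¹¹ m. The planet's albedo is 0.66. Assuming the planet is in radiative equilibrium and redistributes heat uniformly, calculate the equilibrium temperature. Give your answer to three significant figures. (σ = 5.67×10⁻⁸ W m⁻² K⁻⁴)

T_eq ≈ 95.4 K

L = 4πR_⋆²σT_⋆⁴ = 4π(7.66×10⁸)² × 5.67×10⁻⁸ × (5910)⁴ = 5.10×10²⁶ W.
S = L/(4πd²) = 55.3 W m⁻².
Energy balance: absorbed = emitted ⇒ πR²·S(1−A) = 4πR²·σT_eq⁴, so T_eq⁴ = S(1−A)/(4σ).
T_eq = [55.3 × 0.34 / (4 × 5.67×10⁻⁸)]^(1/4) = (8.28×10⁷)^(1/4) = 95.4 K.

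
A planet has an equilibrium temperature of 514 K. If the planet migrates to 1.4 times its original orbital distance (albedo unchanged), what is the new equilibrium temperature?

T_eq ∝ L^(1/4) · d^(−1/2).
T′ = 514 / 1.4^(1/2) = 434 K.

T_eq ≈ 434 K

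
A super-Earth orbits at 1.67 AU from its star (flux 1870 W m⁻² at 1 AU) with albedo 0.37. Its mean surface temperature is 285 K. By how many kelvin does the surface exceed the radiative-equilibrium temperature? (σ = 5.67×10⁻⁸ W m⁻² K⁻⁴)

ΔT ≈ 77.3 K

S = 1870/1.67² = 670.5 W m⁻².
T_eq = [S(1−A)/(4σ)]^(1/4) = [670.5×0.63/(4×5.67×10⁻⁸)]^(1/4) = 207.7 K.
ΔT = T_surf − T_eq = 285 − 207.7.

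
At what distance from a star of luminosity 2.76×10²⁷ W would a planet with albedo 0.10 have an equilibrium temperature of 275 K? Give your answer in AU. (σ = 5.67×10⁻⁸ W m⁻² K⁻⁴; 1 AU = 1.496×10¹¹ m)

d ≈ 2.61 AU

From T_eq⁴ = L(1−A)/(16πσd²): d = √[L(1−A)/(16πσT_eq⁴)].
d = √[2.76×10²⁷ × 0.90 / (16π × 5.67×10⁻⁸ × (275)⁴)] = 3.90×10¹¹ m = 2.61 AU.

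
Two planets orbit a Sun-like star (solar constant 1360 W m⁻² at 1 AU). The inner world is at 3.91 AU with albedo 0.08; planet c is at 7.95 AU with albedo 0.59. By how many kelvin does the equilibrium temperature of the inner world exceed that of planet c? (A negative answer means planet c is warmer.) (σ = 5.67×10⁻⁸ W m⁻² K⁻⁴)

T_eq = [S₀(1−A)/(4σd²)]^(1/4), so T ∝ (1−A)^(1/4) / √d.
T₁ = [1360×0.92/(4×5.67×10⁻⁸×3.91²)]^(1/4) = 137.83 K.
T₂ = [1360×0.41/(4×5.67×10⁻⁸×7.95²)]^(1/4) = 78.97 K.

ΔT ≈ 58.9 K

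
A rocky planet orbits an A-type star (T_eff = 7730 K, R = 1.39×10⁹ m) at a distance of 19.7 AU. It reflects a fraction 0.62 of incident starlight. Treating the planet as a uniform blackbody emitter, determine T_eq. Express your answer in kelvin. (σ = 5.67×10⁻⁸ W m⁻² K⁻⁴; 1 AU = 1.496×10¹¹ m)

d = 19.7 AU = 2.95×10¹² m.
L = 4πR_⋆²σT_⋆⁴ = 4π(1.39×10⁹)² × 5.67×10⁻⁸ × (7730)⁴ = 4.92×10²⁷ W.
S = L/(4πd²) = 45.0 W m⁻².
Energy balance: absorbed = emitted ⇒ πR²·S(1−A) = 4πR²·σT_eq⁴, so T_eq⁴ = S(1−A)/(4σ).
T_eq = [45.0 × 0.38 / (4 × 5.67×10⁻⁸)]^(1/4) = (7.55×10⁷)^(1/4) = 93.2 K.

T_eq ≈ 93.2 K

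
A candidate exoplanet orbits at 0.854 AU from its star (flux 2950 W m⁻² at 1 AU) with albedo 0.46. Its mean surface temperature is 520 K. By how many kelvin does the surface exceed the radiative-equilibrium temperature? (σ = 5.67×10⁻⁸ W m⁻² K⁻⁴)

S = 2950/0.854² = 4045 W m⁻².
T_eq = [S(1−A)/(4σ)]^(1/4) = [4045×0.54/(4×5.67×10⁻⁸)]^(1/4) = 313.3 K.
ΔT = T_surf − T_eq = 520 − 313.3.

ΔT ≈ 206.7 K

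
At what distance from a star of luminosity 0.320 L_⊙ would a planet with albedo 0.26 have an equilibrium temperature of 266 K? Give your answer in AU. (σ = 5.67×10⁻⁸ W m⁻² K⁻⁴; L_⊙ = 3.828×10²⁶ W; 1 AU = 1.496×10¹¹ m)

L = 0.320 × 3.828×10²⁶ = 1.22×10²⁶ W.
From T_eq⁴ = L(1−A)/(16πσd²): d = √[L(1−A)/(16πσT_eq⁴)].
d = √[1.22×10²⁶ × 0.74 / (16π × 5.67×10⁻⁸ × (266)⁴)] = 7.97×10¹⁰ m = 0.533 AU.

d ≈ 0.533 AU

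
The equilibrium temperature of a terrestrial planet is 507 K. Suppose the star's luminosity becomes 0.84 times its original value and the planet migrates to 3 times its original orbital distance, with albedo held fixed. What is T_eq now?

T_eq ≈ 280 K

T_eq ∝ L^(1/4) · d^(−1/2).
T′ = 507 × 0.84^(1/4) / 3^(1/2) = 280 K.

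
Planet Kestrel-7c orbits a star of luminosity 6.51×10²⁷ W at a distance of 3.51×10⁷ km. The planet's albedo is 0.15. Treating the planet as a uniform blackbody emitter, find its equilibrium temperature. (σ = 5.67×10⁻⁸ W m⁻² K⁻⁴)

d = 3.51×10⁷ km = 3.51×10¹⁰ m.
Flux: S = L/(4πd²) = 6.51×10²⁷/(4π×(3.51×10¹⁰)²) = 4.20×10⁵ W m⁻².
Energy balance: absorbed = emitted ⇒ πR²·S(1−A) = 4πR²·σT_eq⁴, so T_eq⁴ = S(1−A)/(4σ).
T_eq = [4.20×10⁵ × 0.85 / (4 × 5.67×10⁻⁸)]^(1/4) = (1.58×10¹²)^(1/4) = 1120 K.

T_eq ≈ 1120 K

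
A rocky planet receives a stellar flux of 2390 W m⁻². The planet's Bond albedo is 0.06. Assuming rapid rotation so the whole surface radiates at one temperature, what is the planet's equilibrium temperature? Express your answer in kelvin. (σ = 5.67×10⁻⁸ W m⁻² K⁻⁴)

T_eq ≈ 315 K

Energy balance: absorbed = emitted ⇒ πR²·S(1−A) = 4πR²·σT_eq⁴, so T_eq⁴ = S(1−A)/(4σ).
T_eq = [2390 × 0.94 / (4 × 5.67×10⁻⁸)]^(1/4) = (9.91×10⁹)^(1/4) = 315 K.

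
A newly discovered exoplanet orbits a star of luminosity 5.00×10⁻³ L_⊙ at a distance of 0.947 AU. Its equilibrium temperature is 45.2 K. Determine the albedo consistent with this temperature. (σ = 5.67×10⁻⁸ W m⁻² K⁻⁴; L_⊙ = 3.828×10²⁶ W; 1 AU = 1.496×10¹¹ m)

d = 0.947 AU = 1.42×10¹¹ m.
L = 5.00×10⁻³ × 3.828×10²⁶ = 1.91×10²⁴ W.
Flux: S = L/(4πd²) = 1.91×10²⁴/(4π×(1.42×10¹¹)²) = 7.59 W m⁻².
From T_eq⁴ = S(1−A)/(4σ): 1−A = 4σT_eq⁴/S.
1−A = 4 × 5.67×10⁻⁸ × (45.2)⁴ / 7.59 = 0.125.

A ≈ 0.88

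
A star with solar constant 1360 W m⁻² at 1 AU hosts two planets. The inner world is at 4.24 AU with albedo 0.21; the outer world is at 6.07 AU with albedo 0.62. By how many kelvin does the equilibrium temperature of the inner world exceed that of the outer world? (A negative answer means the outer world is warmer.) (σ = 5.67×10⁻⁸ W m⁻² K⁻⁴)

ΔT ≈ 38.7 K

T_eq = [S₀(1−A)/(4σd²)]^(1/4), so T ∝ (1−A)^(1/4) / √d.
T₁ = [1360×0.79/(4×5.67×10⁻⁸×4.24²)]^(1/4) = 127.41 K.
T₂ = [1360×0.38/(4×5.67×10⁻⁸×6.07²)]^(1/4) = 88.68 K.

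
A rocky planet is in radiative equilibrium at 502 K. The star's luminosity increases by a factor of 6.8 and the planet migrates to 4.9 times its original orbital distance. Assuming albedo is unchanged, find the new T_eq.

T_eq ≈ 366 K

T_eq ∝ L^(1/4) · d^(−1/2).
T′ = 502 × 6.8^(1/4) / 4.9^(1/2) = 366 K.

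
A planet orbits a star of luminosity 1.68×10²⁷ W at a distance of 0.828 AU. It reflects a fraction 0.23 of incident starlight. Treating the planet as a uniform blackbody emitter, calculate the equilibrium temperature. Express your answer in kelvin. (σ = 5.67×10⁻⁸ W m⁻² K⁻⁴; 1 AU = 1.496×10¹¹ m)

T_eq ≈ 415 K

d = 0.828 AU = 1.24×10¹¹ m.
Flux: S = L/(4πd²) = 1.68×10²⁷/(4π×(1.24×10¹¹)²) = 8710 W m⁻².
Energy balance: absorbed = emitted ⇒ πR²·S(1−A) = 4πR²·σT_eq⁴, so T_eq⁴ = S(1−A)/(4σ).
T_eq = [8710 × 0.77 / (4 × 5.67×10⁻⁸)]^(1/4) = (2.96×10¹⁰)^(1/4) = 415 K.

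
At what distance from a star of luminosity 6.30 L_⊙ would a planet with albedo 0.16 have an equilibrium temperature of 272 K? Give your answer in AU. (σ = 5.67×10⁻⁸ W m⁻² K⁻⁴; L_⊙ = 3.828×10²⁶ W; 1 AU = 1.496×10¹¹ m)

d ≈ 2.41 AU

L = 6.30 × 3.828×10²⁶ = 2.41×10²⁷ W.
From T_eq⁴ = L(1−A)/(16πσd²): d = √[L(1−A)/(16πσT_eq⁴)].
d = √[2.41×10²⁷ × 0.84 / (16π × 5.67×10⁻⁸ × (272)⁴)] = 3.60×10¹¹ m = 2.41 AU.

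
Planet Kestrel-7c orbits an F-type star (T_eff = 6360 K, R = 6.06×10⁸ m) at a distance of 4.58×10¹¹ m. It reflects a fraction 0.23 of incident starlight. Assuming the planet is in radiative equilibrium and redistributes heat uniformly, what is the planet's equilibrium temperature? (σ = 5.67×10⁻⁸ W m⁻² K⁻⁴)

T_eq ≈ 153 K

L = 4πR_⋆²σT_⋆⁴ = 4π(6.06×10⁸)² × 5.67×10⁻⁸ × (6360)⁴ = 4.28×10²⁶ W.
S = L/(4πd²) = 162 W m⁻².
Energy balance: absorbed = emitted ⇒ πR²·S(1−A) = 4πR²·σT_eq⁴, so T_eq⁴ = S(1−A)/(4σ).
T_eq = [162 × 0.77 / (4 × 5.67×10⁻⁸)]^(1/4) = (5.51×10⁸)^(1/4) = 153 K.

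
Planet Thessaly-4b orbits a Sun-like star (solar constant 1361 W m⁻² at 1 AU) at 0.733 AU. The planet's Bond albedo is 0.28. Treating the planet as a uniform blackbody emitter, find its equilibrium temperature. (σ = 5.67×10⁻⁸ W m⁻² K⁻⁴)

Flux at 0.733 AU: S = 1361/0.733² = 2530 W m⁻².
Energy balance: absorbed = emitted ⇒ πR²·S(1−A) = 4πR²·σT_eq⁴, so T_eq⁴ = S(1−A)/(4σ).
T_eq = [2530 × 0.72 / (4 × 5.67×10⁻⁸)]^(1/4) = (8.04×10⁹)^(1/4) = 299 K.

T_eq ≈ 299 K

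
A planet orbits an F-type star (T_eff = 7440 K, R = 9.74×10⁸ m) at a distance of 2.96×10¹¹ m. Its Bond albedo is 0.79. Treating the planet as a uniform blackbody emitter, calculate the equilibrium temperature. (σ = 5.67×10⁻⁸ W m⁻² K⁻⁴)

L = 4πR_⋆²σT_⋆⁴ = 4π(9.74×10⁸)² × 5.67×10⁻⁸ × (7440)⁴ = 2.07×10²⁷ W.
S = L/(4πd²) = 1880 W m⁻².
Energy balance: absorbed = emitted ⇒ πR²·S(1−A) = 4πR²·σT_eq⁴, so T_eq⁴ = S(1−A)/(4σ).
T_eq = [1880 × 0.21 / (4 × 5.67×10⁻⁸)]^(1/4) = (1.74×10⁹)^(1/4) = 204 K.

T_eq ≈ 204 K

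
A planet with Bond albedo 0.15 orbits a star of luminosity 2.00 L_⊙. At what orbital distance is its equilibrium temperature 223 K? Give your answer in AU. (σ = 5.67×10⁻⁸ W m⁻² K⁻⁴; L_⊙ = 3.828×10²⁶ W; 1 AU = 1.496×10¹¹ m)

L = 2.00 × 3.828×10²⁶ = 7.66×10²⁶ W.
From T_eq⁴ = L(1−A)/(16πσd²): d = √[L(1−A)/(16πσT_eq⁴)].
d = √[7.66×10²⁶ × 0.85 / (16π × 5.67×10⁻⁸ × (223)⁴)] = 3.04×10¹¹ m = 2.03 AU.

d ≈ 2.03 AU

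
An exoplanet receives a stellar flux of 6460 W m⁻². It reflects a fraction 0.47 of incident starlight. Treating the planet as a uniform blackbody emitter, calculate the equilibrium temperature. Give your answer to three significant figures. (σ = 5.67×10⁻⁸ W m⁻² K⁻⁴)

T_eq ≈ 351 K

Energy balance: absorbed = emitted ⇒ πR²·S(1−A) = 4πR²·σT_eq⁴, so T_eq⁴ = S(1−A)/(4σ).
T_eq = [6460 × 0.53 / (4 × 5.67×10⁻⁸)]^(1/4) = (1.51×10¹⁰)^(1/4) = 351 K.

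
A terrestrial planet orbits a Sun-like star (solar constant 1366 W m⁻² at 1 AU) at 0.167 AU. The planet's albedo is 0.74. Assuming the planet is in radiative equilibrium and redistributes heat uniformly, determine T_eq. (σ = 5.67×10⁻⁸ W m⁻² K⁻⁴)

T_eq ≈ 487 K

Flux at 0.167 AU: S = 1366/0.167² = 4.90×10⁴ W m⁻².
Energy balance: absorbed = emitted ⇒ πR²·S(1−A) = 4πR²·σT_eq⁴, so T_eq⁴ = S(1−A)/(4σ).
T_eq = [4.90×10⁴ × 0.26 / (4 × 5.67×10⁻⁸)]^(1/4) = (5.61×10¹⁰)^(1/4) = 487 K.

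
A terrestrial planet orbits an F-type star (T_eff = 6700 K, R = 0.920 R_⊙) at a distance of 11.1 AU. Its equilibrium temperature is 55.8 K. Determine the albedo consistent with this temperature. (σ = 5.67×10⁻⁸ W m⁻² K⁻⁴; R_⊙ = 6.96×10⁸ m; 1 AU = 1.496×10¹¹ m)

A ≈ 0.87

R_⋆ = 0.920 × 6.96×10⁸ = 6.40×10⁸ m.
d = 11.1 AU = 1.66×10¹² m.
L = 4πR_⋆²σT_⋆⁴ = 4π(6.40×10⁸)² × 5.67×10⁻⁸ × (6700)⁴ = 5.89×10²⁶ W.
S = L/(4πd²) = 17.0 W m⁻².
From T_eq⁴ = S(1−A)/(4σ): 1−A = 4σT_eq⁴/S.
1−A = 4 × 5.67×10⁻⁸ × (55.8)⁴ / 17.0 = 0.129.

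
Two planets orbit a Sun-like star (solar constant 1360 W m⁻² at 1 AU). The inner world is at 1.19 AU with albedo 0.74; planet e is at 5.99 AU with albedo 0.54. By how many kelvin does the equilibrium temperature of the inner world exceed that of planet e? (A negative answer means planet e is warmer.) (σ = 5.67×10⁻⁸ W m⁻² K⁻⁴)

ΔT ≈ 88.5 K

T_eq = [S₀(1−A)/(4σd²)]^(1/4), so T ∝ (1−A)^(1/4) / √d.
T₁ = [1360×0.26/(4×5.67×10⁻⁸×1.19²)]^(1/4) = 182.16 K.
T₂ = [1360×0.46/(4×5.67×10⁻⁸×5.99²)]^(1/4) = 93.64 K.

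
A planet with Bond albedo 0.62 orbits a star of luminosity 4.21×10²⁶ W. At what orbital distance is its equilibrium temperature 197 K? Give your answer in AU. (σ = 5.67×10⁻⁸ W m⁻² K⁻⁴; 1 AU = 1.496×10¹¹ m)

d ≈ 1.29 AU

From T_eq⁴ = L(1−A)/(16πσd²): d = √[L(1−A)/(16πσT_eq⁴)].
d = √[4.21×10²⁶ × 0.38 / (16π × 5.67×10⁻⁸ × (197)⁴)] = 1.93×10¹¹ m = 1.29 AU.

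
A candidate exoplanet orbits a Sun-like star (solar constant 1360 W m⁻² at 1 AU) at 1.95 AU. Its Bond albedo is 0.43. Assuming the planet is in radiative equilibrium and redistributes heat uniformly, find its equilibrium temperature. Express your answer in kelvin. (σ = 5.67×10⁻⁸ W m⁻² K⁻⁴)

Flux at 1.95 AU: S = 1360/1.95² = 358 W m⁻².
Energy balance: absorbed = emitted ⇒ πR²·S(1−A) = 4πR²·σT_eq⁴, so T_eq⁴ = S(1−A)/(4σ).
T_eq = [358 × 0.57 / (4 × 5.67×10⁻⁸)]^(1/4) = (8.99×10⁸)^(1/4) = 173 K.

T_eq ≈ 173 K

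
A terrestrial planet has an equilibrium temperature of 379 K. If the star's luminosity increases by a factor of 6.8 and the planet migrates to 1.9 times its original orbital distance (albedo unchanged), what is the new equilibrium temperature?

T_eq ∝ L^(1/4) · d^(−1/2).
T′ = 379 × 6.8^(1/4) / 1.9^(1/2) = 444 K.

T_eq ≈ 444 K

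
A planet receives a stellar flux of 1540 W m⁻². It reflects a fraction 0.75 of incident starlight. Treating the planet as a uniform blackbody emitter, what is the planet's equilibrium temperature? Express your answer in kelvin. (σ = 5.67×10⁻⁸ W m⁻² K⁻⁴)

Energy balance: absorbed = emitted ⇒ πR²·S(1−A) = 4πR²·σT_eq⁴, so T_eq⁴ = S(1−A)/(4σ).
T_eq = [1540 × 0.25 / (4 × 5.67×10⁻⁸)]^(1/4) = (1.70×10⁹)^(1/4) = 203 K.

T_eq ≈ 203 K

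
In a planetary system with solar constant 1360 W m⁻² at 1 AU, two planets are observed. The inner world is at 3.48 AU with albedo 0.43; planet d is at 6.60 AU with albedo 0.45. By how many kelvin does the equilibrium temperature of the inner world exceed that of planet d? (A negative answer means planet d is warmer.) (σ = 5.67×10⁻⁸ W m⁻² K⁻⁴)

T_eq = [S₀(1−A)/(4σd²)]^(1/4), so T ∝ (1−A)^(1/4) / √d.
T₁ = [1360×0.57/(4×5.67×10⁻⁸×3.48²)]^(1/4) = 129.61 K.
T₂ = [1360×0.55/(4×5.67×10⁻⁸×6.60²)]^(1/4) = 93.28 K.

ΔT ≈ 36.3 K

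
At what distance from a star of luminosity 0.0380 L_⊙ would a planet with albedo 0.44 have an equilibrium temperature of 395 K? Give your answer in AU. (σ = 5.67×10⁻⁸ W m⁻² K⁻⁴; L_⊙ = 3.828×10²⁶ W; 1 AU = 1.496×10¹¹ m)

d ≈ 0.0724 AU

L = 0.0380 × 3.828×10²⁶ = 1.45×10²⁵ W.
From T_eq⁴ = L(1−A)/(16πσd²): d = √[L(1−A)/(16πσT_eq⁴)].
d = √[1.45×10²⁵ × 0.56 / (16π × 5.67×10⁻⁸ × (395)⁴)] = 1.08×10¹⁰ m = 0.0724 AU.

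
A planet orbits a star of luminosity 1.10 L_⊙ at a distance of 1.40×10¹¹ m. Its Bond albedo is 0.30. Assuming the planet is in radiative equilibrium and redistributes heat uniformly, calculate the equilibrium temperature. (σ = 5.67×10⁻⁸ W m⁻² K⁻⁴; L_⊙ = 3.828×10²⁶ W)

L = 1.10 × 3.828×10²⁶ = 4.21×10²⁶ W.
Flux: S = L/(4πd²) = 4.21×10²⁶/(4π×(1.40×10¹¹)²) = 1710 W m⁻².
Energy balance: absorbed = emitted ⇒ πR²·S(1−A) = 4πR²·σT_eq⁴, so T_eq⁴ = S(1−A)/(4σ).
T_eq = [1710 × 0.70 / (4 × 5.67×10⁻⁸)]^(1/4) = (5.28×10⁹)^(1/4) = 270 K.

T_eq ≈ 270 K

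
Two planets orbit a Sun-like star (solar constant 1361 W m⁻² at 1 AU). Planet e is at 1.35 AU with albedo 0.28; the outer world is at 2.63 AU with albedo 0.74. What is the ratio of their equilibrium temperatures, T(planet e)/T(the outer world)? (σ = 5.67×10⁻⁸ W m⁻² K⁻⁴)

T_eq = [S₀(1−A)/(4σd²)]^(1/4), so T ∝ (1−A)^(1/4) / √d.
T₁ = [1361×0.72/(4×5.67×10⁻⁸×1.35²)]^(1/4) = 220.66 K.
T₂ = [1361×0.26/(4×5.67×10⁻⁸×2.63²)]^(1/4) = 122.55 K.

T₁/T₂ ≈ 1.801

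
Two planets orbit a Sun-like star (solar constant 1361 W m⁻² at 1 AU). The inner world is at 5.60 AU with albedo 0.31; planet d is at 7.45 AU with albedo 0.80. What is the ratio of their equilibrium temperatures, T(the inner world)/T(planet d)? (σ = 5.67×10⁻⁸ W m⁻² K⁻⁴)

T₁/T₂ ≈ 1.572

T_eq = [S₀(1−A)/(4σd²)]^(1/4), so T ∝ (1−A)^(1/4) / √d.
T₁ = [1361×0.69/(4×5.67×10⁻⁸×5.60²)]^(1/4) = 107.19 K.
T₂ = [1361×0.20/(4×5.67×10⁻⁸×7.45²)]^(1/4) = 68.19 K.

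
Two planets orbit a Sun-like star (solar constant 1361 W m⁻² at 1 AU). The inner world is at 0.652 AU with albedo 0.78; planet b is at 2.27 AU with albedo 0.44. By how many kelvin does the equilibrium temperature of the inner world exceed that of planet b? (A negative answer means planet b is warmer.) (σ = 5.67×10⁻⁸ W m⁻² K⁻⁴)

T_eq = [S₀(1−A)/(4σd²)]^(1/4), so T ∝ (1−A)^(1/4) / √d.
T₁ = [1361×0.22/(4×5.67×10⁻⁸×0.652²)]^(1/4) = 236.07 K.
T₂ = [1361×0.56/(4×5.67×10⁻⁸×2.27²)]^(1/4) = 159.80 K.

ΔT ≈ 76.3 K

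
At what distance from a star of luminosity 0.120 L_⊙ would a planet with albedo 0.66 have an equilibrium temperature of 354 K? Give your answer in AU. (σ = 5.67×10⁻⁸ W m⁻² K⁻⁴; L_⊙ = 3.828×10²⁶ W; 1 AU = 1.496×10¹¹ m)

L = 0.120 × 3.828×10²⁶ = 4.59×10²⁵ W.
From T_eq⁴ = L(1−A)/(16πσd²): d = √[L(1−A)/(16πσT_eq⁴)].
d = √[4.59×10²⁵ × 0.34 / (16π × 5.67×10⁻⁸ × (354)⁴)] = 1.87×10¹⁰ m = 0.125 AU.

d ≈ 0.125 AU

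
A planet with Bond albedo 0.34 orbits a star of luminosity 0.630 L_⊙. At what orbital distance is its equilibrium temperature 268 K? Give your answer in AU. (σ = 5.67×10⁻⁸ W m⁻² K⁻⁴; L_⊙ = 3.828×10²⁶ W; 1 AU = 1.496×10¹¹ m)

d ≈ 0.696 AU

L = 0.630 × 3.828×10²⁶ = 2.41×10²⁶ W.
From T_eq⁴ = L(1−A)/(16πσd²): d = √[L(1−A)/(16πσT_eq⁴)].
d = √[2.41×10²⁶ × 0.66 / (16π × 5.67×10⁻⁸ × (268)⁴)] = 1.04×10¹¹ m = 0.696 AU.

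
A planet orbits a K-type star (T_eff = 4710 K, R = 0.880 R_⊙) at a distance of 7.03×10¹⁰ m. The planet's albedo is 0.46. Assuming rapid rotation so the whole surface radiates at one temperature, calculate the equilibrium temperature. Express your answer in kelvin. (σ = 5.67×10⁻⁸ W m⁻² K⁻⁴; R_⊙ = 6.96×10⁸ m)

R_⋆ = 0.880 × 6.96×10⁸ = 6.12×10⁸ m.
L = 4πR_⋆²σT_⋆⁴ = 4π(6.12×10⁸)² × 5.67×10⁻⁸ × (4710)⁴ = 1.32×10²⁶ W.
S = L/(4πd²) = 2120 W m⁻².
Energy balance: absorbed = emitted ⇒ πR²·S(1−A) = 4πR²·σT_eq⁴, so T_eq⁴ = S(1−A)/(4σ).
T_eq = [2120 × 0.54 / (4 × 5.67×10⁻⁸)]^(1/4) = (5.04×10⁹)^(1/4) = 266 K.

T_eq ≈ 266 K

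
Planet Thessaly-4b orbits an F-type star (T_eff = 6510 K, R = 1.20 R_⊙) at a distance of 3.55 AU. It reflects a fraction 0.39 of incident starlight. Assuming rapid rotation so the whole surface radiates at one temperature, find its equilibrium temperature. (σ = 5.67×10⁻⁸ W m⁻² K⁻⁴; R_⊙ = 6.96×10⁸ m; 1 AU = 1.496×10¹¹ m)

R_⋆ = 1.20 × 6.96×10⁸ = 8.35×10⁸ m.
d = 3.55 AU = 5.31×10¹¹ m.
L = 4πR_⋆²σT_⋆⁴ = 4π(8.35×10⁸)² × 5.67×10⁻⁸ × (6510)⁴ = 8.93×10²⁶ W.
S = L/(4πd²) = 252 W m⁻².
Energy balance: absorbed = emitted ⇒ πR²·S(1−A) = 4πR²·σT_eq⁴, so T_eq⁴ = S(1−A)/(4σ).
T_eq = [252 × 0.61 / (4 × 5.67×10⁻⁸)]^(1/4) = (6.77×10⁸)^(1/4) = 161 K.

T_eq ≈ 161 K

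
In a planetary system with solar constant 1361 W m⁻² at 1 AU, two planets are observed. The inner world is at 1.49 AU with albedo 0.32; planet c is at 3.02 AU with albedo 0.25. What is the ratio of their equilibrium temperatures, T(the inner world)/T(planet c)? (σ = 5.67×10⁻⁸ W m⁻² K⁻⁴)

T_eq = [S₀(1−A)/(4σd²)]^(1/4), so T ∝ (1−A)^(1/4) / √d.
T₁ = [1361×0.68/(4×5.67×10⁻⁸×1.49²)]^(1/4) = 207.06 K.
T₂ = [1361×0.75/(4×5.67×10⁻⁸×3.02²)]^(1/4) = 149.04 K.

T₁/T₂ ≈ 1.389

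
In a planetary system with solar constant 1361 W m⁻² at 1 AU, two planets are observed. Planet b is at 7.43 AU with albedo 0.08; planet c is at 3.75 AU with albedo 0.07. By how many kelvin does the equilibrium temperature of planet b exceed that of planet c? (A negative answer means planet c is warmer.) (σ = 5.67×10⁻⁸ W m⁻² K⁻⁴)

T_eq = [S₀(1−A)/(4σd²)]^(1/4), so T ∝ (1−A)^(1/4) / √d.
T₁ = [1361×0.92/(4×5.67×10⁻⁸×7.43²)]^(1/4) = 100.00 K.
T₂ = [1361×0.93/(4×5.67×10⁻⁸×3.75²)]^(1/4) = 141.14 K.

ΔT ≈ -41.1 K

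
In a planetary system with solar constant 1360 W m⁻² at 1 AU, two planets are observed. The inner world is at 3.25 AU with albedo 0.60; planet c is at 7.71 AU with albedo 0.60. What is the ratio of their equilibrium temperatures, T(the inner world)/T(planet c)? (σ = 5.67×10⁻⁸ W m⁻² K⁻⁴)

T₁/T₂ ≈ 1.540

T_eq = [S₀(1−A)/(4σd²)]^(1/4), so T ∝ (1−A)^(1/4) / √d.
T₁ = [1360×0.40/(4×5.67×10⁻⁸×3.25²)]^(1/4) = 122.76 K.
T₂ = [1360×0.40/(4×5.67×10⁻⁸×7.71²)]^(1/4) = 79.70 K.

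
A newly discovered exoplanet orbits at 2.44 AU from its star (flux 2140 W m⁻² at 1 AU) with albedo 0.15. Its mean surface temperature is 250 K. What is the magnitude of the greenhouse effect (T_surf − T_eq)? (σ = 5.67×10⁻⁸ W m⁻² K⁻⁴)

ΔT ≈ 58.4 K

S = 2140/2.44² = 359.4 W m⁻².
T_eq = [S(1−A)/(4σ)]^(1/4) = [359.4×0.85/(4×5.67×10⁻⁸)]^(1/4) = 191.6 K.
ΔT = T_surf − T_eq = 250 − 191.6.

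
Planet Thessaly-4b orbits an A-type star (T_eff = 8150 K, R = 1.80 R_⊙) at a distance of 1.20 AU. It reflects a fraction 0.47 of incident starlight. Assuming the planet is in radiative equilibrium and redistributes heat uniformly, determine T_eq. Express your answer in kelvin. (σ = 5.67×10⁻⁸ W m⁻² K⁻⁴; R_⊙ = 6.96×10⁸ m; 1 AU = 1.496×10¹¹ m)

R_⋆ = 1.80 × 6.96×10⁸ = 1.25×10⁹ m.
d = 1.20 AU = 1.80×10¹¹ m.
L = 4πR_⋆²σT_⋆⁴ = 4π(1.25×10⁹)² × 5.67×10⁻⁸ × (8150)⁴ = 4.93×10²⁷ W.
S = L/(4πd²) = 1.22×10⁴ W m⁻².
Energy balance: absorbed = emitted ⇒ πR²·S(1−A) = 4πR²·σT_eq⁴, so T_eq⁴ = S(1−A)/(4σ).
T_eq = [1.22×10⁴ × 0.53 / (4 × 5.67×10⁻⁸)]^(1/4) = (2.85×10¹⁰)^(1/4) = 411 K.

T_eq ≈ 411 K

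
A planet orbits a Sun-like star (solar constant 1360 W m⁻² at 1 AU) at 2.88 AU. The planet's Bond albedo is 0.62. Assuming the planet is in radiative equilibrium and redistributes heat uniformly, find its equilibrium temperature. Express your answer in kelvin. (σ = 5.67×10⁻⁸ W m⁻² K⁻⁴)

Flux at 2.88 AU: S = 1360/2.88² = 164 W m⁻².
Energy balance: absorbed = emitted ⇒ πR²·S(1−A) = 4πR²·σT_eq⁴, so T_eq⁴ = S(1−A)/(4σ).
T_eq = [164 × 0.38 / (4 × 5.67×10⁻⁸)]^(1/4) = (2.75×10⁸)^(1/4) = 129 K.

T_eq ≈ 129 K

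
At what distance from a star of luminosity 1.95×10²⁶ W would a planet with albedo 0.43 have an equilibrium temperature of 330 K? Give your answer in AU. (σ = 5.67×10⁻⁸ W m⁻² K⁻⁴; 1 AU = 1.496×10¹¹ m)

d ≈ 0.383 AU

From T_eq⁴ = L(1−A)/(16πσd²): d = √[L(1−A)/(16πσT_eq⁴)].
d = √[1.95×10²⁶ × 0.57 / (16π × 5.67×10⁻⁸ × (330)⁴)] = 5.73×10¹⁰ m = 0.383 AU.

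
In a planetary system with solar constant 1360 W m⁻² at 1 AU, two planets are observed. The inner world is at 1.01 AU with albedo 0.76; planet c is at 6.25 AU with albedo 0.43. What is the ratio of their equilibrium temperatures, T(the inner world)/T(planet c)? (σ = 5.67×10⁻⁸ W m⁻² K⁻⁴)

T₁/T₂ ≈ 2.004

T_eq = [S₀(1−A)/(4σd²)]^(1/4), so T ∝ (1−A)^(1/4) / √d.
T₁ = [1360×0.24/(4×5.67×10⁻⁸×1.01²)]^(1/4) = 193.81 K.
T₂ = [1360×0.57/(4×5.67×10⁻⁸×6.25²)]^(1/4) = 96.72 K.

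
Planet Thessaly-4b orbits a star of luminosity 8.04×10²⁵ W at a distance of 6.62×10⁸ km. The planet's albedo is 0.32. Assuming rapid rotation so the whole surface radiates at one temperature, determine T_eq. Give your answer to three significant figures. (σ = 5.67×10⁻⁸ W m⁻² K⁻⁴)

T_eq ≈ 81.3 K

d = 6.62×10⁸ km = 6.62×10¹¹ m.
Flux: S = L/(4πd²) = 8.04×10²⁵/(4π×(6.62×10¹¹)²) = 14.6 W m⁻².
Energy balance: absorbed = emitted ⇒ πR²·S(1−A) = 4πR²·σT_eq⁴, so T_eq⁴ = S(1−A)/(4σ).
T_eq = [14.6 × 0.68 / (4 × 5.67×10⁻⁸)]^(1/4) = (4.38×10⁷)^(1/4) = 81.3 K.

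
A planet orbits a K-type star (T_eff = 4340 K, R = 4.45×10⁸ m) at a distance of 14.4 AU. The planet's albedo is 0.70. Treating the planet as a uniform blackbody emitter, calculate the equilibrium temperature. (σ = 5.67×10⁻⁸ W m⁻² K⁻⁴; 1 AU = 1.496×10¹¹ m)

d = 14.4 AU = 2.15×10¹² m.
L = 4πR_⋆²σT_⋆⁴ = 4π(4.45×10⁸)² × 5.67×10⁻⁸ × (4340)⁴ = 5.01×10²⁵ W.
S = L/(4πd²) = 0.858 W m⁻².
Energy balance: absorbed = emitted ⇒ πR²·S(1−A) = 4πR²·σT_eq⁴, so T_eq⁴ = S(1−A)/(4σ).
T_eq = [0.858 × 0.30 / (4 × 5.67×10⁻⁸)]^(1/4) = (1.14×10⁶)^(1/4) = 32.6 K.

T_eq ≈ 32.6 K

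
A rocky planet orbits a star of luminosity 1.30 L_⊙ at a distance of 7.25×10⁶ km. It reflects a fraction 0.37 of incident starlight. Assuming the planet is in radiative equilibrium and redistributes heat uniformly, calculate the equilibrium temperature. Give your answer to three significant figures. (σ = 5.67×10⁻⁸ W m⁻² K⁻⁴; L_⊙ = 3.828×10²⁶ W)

T_eq ≈ 1200 K

d = 7.25×10⁶ km = 7.25×10⁹ m.
L = 1.30 × 3.828×10²⁶ = 4.98×10²⁶ W.
Flux: S = L/(4πd²) = 4.98×10²⁶/(4π×(7.25×10⁹)²) = 7.53×10⁵ W m⁻².
Energy balance: absorbed = emitted ⇒ πR²·S(1−A) = 4πR²·σT_eq⁴, so T_eq⁴ = S(1−A)/(4σ).
T_eq = [7.53×10⁵ × 0.63 / (4 × 5.67×10⁻⁸)]^(1/4) = (2.09×10¹²)^(1/4) = 1200 K.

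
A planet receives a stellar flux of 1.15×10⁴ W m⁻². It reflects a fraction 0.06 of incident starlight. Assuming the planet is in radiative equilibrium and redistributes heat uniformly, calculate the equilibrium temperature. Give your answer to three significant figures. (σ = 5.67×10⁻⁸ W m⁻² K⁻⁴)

Energy balance: absorbed = emitted ⇒ πR²·S(1−A) = 4πR²·σT_eq⁴, so T_eq⁴ = S(1−A)/(4σ).
T_eq = [1.15×10⁴ × 0.94 / (4 × 5.67×10⁻⁸)]^(1/4) = (4.77×10¹⁰)^(1/4) = 467 K.

T_eq ≈ 467 K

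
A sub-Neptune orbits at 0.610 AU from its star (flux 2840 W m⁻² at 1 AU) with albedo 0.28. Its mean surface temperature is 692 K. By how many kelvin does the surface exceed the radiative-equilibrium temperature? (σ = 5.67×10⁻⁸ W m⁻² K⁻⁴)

ΔT ≈ 297.5 K

S = 2840/0.610² = 7632 W m⁻².
T_eq = [S(1−A)/(4σ)]^(1/4) = [7632×0.72/(4×5.67×10⁻⁸)]^(1/4) = 394.5 K.
ΔT = T_surf − T_eq = 692 − 394.5.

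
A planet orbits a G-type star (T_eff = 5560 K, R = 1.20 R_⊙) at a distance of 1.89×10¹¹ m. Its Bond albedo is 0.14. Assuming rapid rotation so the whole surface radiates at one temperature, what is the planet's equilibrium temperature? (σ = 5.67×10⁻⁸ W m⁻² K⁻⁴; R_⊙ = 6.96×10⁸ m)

T_eq ≈ 252 K

R_⋆ = 1.20 × 6.96×10⁸ = 8.35×10⁸ m.
L = 4πR_⋆²σT_⋆⁴ = 4π(8.35×10⁸)² × 5.67×10⁻⁸ × (5560)⁴ = 4.75×10²⁶ W.
S = L/(4πd²) = 1060 W m⁻².
Energy balance: absorbed = emitted ⇒ πR²·S(1−A) = 4πR²·σT_eq⁴, so T_eq⁴ = S(1−A)/(4σ).
T_eq = [1060 × 0.86 / (4 × 5.67×10⁻⁸)]^(1/4) = (4.01×10⁹)^(1/4) = 252 K.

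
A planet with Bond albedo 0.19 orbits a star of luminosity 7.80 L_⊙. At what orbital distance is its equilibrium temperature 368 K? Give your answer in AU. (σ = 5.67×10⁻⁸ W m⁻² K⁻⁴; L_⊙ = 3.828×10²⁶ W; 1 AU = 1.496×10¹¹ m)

L = 7.80 × 3.828×10²⁶ = 2.99×10²⁷ W.
From T_eq⁴ = L(1−A)/(16πσd²): d = √[L(1−A)/(16πσT_eq⁴)].
d = √[2.99×10²⁷ × 0.81 / (16π × 5.67×10⁻⁸ × (368)⁴)] = 2.15×10¹¹ m = 1.44 AU.

d ≈ 1.44 AU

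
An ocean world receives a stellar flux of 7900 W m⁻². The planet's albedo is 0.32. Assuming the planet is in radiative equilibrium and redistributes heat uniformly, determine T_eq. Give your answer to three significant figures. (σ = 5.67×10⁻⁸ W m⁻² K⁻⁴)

T_eq ≈ 392 K

Energy balance: absorbed = emitted ⇒ πR²·S(1−A) = 4πR²·σT_eq⁴, so T_eq⁴ = S(1−A)/(4σ).
T_eq = [7900 × 0.68 / (4 × 5.67×10⁻⁸)]^(1/4) = (2.37×10¹⁰)^(1/4) = 392 K.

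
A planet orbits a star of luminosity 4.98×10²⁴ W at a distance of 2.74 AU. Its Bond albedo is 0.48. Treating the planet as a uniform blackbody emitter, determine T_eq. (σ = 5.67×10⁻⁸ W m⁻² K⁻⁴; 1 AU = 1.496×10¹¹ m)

d = 2.74 AU = 4.10×10¹¹ m.
Flux: S = L/(4πd²) = 4.98×10²⁴/(4π×(4.10×10¹¹)²) = 2.36 W m⁻².
Energy balance: absorbed = emitted ⇒ πR²·S(1−A) = 4πR²·σT_eq⁴, so T_eq⁴ = S(1−A)/(4σ).
T_eq = [2.36 × 0.52 / (4 × 5.67×10⁻⁸)]^(1/4) = (5.41×10⁶)^(1/4) = 48.2 K.

T_eq ≈ 48.2 K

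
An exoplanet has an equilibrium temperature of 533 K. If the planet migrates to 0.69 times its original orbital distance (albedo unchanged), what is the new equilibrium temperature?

T_eq ≈ 642 K

T_eq ∝ L^(1/4) · d^(−1/2).
T′ = 533 / 0.69^(1/2) = 642 K.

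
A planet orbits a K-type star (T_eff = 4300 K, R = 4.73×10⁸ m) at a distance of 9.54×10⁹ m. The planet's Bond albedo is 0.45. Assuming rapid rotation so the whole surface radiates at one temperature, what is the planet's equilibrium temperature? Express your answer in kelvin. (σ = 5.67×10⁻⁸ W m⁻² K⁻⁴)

L = 4πR_⋆²σT_⋆⁴ = 4π(4.73×10⁸)² × 5.67×10⁻⁸ × (4300)⁴ = 5.45×10²⁵ W.
S = L/(4πd²) = 4.77×10⁴ W m⁻².
Energy balance: absorbed = emitted ⇒ πR²·S(1−A) = 4πR²·σT_eq⁴, so T_eq⁴ = S(1−A)/(4σ).
T_eq = [4.77×10⁴ × 0.55 / (4 × 5.67×10⁻⁸)]^(1/4) = (1.16×10¹¹)^(1/4) = 583 K.

T_eq ≈ 583 K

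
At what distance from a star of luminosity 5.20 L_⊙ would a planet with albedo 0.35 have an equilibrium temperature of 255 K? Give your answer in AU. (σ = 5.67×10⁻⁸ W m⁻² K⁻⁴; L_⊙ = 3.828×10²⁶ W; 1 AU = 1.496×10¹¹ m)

L = 5.20 × 3.828×10²⁶ = 1.99×10²⁷ W.
From T_eq⁴ = L(1−A)/(16πσd²): d = √[L(1−A)/(16πσT_eq⁴)].
d = √[1.99×10²⁷ × 0.65 / (16π × 5.67×10⁻⁸ × (255)⁴)] = 3.28×10¹¹ m = 2.19 AU.

d ≈ 2.19 AU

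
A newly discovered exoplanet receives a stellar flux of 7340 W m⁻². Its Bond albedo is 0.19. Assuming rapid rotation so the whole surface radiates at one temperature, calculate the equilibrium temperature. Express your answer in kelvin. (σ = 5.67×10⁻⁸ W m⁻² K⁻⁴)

T_eq ≈ 402 K

Energy balance: absorbed = emitted ⇒ πR²·S(1−A) = 4πR²·σT_eq⁴, so T_eq⁴ = S(1−A)/(4σ).
T_eq = [7340 × 0.81 / (4 × 5.67×10⁻⁸)]^(1/4) = (2.62×10¹⁰)^(1/4) = 402 K.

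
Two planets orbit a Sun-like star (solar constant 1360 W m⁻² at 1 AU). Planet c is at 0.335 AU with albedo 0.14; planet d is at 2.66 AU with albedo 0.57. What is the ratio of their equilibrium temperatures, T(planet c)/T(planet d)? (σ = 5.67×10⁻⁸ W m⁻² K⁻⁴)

T_eq = [S₀(1−A)/(4σd²)]^(1/4), so T ∝ (1−A)^(1/4) / √d.
T₁ = [1360×0.86/(4×5.67×10⁻⁸×0.335²)]^(1/4) = 462.99 K.
T₂ = [1360×0.43/(4×5.67×10⁻⁸×2.66²)]^(1/4) = 138.17 K.

T₁/T₂ ≈ 3.351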